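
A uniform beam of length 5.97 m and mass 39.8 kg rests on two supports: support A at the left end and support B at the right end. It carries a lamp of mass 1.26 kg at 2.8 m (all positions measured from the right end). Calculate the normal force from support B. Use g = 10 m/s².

R_B ≈ 206 N

Taking torques about support A:
Beam weight: 39.8 × 10 = 398 N down at 2.985 m → arm 2.985 m, τ = 398 × 2.985 = 1188 N·m clockwise.
Lamp: 1.26 × 10 = 12.6 N down at 2.8 m → arm 3.17 m, τ = 12.6 × 3.17 = 39.94 N·m clockwise.
Net load moment about support A = 1228 N·m clockwise.
Reaction R at support B is upward at 0 m, arm 5.97 m → moment R × 5.97 counterclockwise.
Στ = 0 ⇒ R × 5.97 = 1228 ⇒ R = 206 N.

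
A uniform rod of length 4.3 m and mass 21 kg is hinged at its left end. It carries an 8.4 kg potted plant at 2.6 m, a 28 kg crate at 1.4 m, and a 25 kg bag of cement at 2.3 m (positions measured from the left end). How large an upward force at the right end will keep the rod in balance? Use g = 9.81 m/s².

About the left end:
Beam weight: 21 × 9.81 = 206 N down at 2.15 m → arm 2.15 m, τ = 206 × 2.15 = 442.9 N·m clockwise.
Potted plant: 8.4 × 9.81 = 82.4 N down at 2.6 m → arm 2.6 m, τ = 82.4 × 2.6 = 214.2 N·m clockwise.
Crate: 28 × 9.81 = 274.7 N down at 1.4 m → arm 1.4 m, τ = 274.7 × 1.4 = 384.6 N·m clockwise.
Bag of cement: 25 × 9.81 = 245.2 N down at 2.3 m → arm 2.3 m, τ = 245.2 × 2.3 = 564 N·m clockwise.
Net moment of the loads = 1606 N·m clockwise.
The upward force F acts at the right end, arm 4.3 m, giving F × 4.3 counterclockwise.
Setting net torque to zero: F × 4.3 = 1606 → F = 1606 / 4.3 = 373 N.

F ≈ 373 N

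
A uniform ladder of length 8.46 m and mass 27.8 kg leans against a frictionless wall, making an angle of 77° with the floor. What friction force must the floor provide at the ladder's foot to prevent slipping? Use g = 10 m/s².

Taking torques about the foot of the ladder:
Ladder weight 27.8×10 = 278 N acts at 4.23 m along the ladder; its horizontal arm is 4.23·cos77° = 0.9515 m → τ = 264.5 N·m clockwise.
Wall normal N acts horizontally at the top; its moment arm is the height L sinθ = 8.46·sin77° = 8.243 m, counterclockwise.
For rotational equilibrium, N × 8.243 = 264.5, so N = 32.1 N.
ΣFx = 0: friction at the foot balances the wall's push, so f = N_wall = 32.1 N.

f ≈ 32.1 N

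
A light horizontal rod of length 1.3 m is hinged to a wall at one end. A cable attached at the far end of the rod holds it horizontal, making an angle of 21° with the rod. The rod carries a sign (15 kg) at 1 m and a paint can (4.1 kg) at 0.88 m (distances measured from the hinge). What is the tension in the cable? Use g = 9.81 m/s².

T ≈ 392 N

Sum moments about the hinge (the unknown hinge reaction has zero arm there).
Sign: 15 × 9.81 = 147.2 N down at 1 m → arm 1 m, τ = 147.2 × 1 = 147.2 N·m clockwise.
Paint can: 4.1 × 9.81 = 40.22 N down at 0.88 m → arm 0.88 m, τ = 40.22 × 0.88 = 35.39 N·m clockwise.
Total clockwise load moment = 182.6 N·m.
The cable tension T acts at 1.3 m; only its component perpendicular to the rod, T sinθ, produces torque. sin 21° = 0.3584.
Στ = 0 ⇒ T × 1.3 × 0.3584 = 182.6 ⇒ T = 182.6 / 0.4659 = 392 N.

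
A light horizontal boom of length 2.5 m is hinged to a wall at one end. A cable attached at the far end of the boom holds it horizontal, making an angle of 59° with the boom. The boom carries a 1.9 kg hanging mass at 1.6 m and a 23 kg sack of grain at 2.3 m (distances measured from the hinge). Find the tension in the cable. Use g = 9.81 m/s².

Choose the hinge as the axis so the unknown hinge reaction has zero arm there.
Hanging mass: 1.9 × 9.81 = 18.64 N down at 1.6 m → arm 1.6 m, τ = 18.64 × 1.6 = 29.82 N·m clockwise.
Sack of grain: 23 × 9.81 = 225.6 N down at 2.3 m → arm 2.3 m, τ = 225.6 × 2.3 = 518.9 N·m clockwise.
Total clockwise load moment = 548.7 N·m.
The cable tension T acts at 2.5 m; only its component perpendicular to the boom, T sinθ, produces torque. sin 59° = 0.8572.
Στ = 0 ⇒ T × 2.5 × 0.8572 = 548.7 ⇒ T = 548.7 / 2.143 = 256 N.

T ≈ 256 N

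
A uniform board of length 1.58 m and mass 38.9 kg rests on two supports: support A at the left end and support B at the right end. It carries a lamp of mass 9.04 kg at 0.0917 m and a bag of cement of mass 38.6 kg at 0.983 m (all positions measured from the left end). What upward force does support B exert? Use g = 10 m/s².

Take moments about support A.
Beam weight: 38.9 × 10 = 389 N down at 0.79 m → arm 0.79 m, τ = 389 × 0.79 = 307.3 N·m clockwise.
Lamp: 9.04 × 10 = 90.4 N down at 0.0917 m → arm 0.0917 m, τ = 90.4 × 0.0917 = 8.29 N·m clockwise.
Bag of cement: 38.6 × 10 = 386 N down at 0.983 m → arm 0.983 m, τ = 386 × 0.983 = 379.4 N·m clockwise.
Net load moment about support A = 695 N·m clockwise.
Reaction R at support B is upward at 1.58 m, arm 1.58 m → moment R × 1.58 counterclockwise.
Setting net torque to zero: R × 1.58 = 695 → R = 440 N.

R_B ≈ 440 N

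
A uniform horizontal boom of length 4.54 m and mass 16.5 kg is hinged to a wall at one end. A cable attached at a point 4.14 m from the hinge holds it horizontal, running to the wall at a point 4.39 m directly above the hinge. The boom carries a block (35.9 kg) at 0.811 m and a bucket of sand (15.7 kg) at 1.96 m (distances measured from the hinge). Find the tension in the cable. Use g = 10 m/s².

Take moments about the hinge.
Beam weight: 16.5 × 10 = 165 N down at 2.27 m → arm 2.27 m, τ = 165 × 2.27 = 374.6 N·m clockwise.
Block: 35.9 × 10 = 359 N down at 0.811 m → arm 0.811 m, τ = 359 × 0.811 = 291.1 N·m clockwise.
Bucket of sand: 15.7 × 10 = 157 N down at 1.96 m → arm 1.96 m, τ = 157 × 1.96 = 307.7 N·m clockwise.
Total clockwise load moment = 973.4 N·m.
The cable tension T acts at 4.14 m; only its component perpendicular to the boom, T sinθ, produces torque. sinθ = h/√(h²+d²) = 4.39/√(4.39²+4.14²) = 0.7275.
For rotational equilibrium, T × 4.14 × 0.7275 = 973.4, so T = 973.4 / 3.012 = 323 N.

T ≈ 323 N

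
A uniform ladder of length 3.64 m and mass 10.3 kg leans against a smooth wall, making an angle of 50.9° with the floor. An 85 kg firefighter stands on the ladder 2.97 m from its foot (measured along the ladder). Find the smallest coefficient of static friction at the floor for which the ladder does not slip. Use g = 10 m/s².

About the foot of the ladder:
Ladder weight 10.3×10 = 103 N acts at 1.82 m along the ladder; its horizontal arm is 1.82·cos50.9° = 1.148 m → τ = 118.2 N·m clockwise.
Firefighter: 85×10 = 850 N at 2.97 m → arm 1.873 m → τ = 1592 N·m clockwise.
Wall normal N acts horizontally at the top; its moment arm is the height L sinθ = 3.64·sin50.9° = 2.825 m, counterclockwise.
Balancing moments: N × 2.825 = 1710, giving N = 605.3 N.
ΣFx = 0 ⇒ f = N_wall = 605.3 N. ΣFy = 0 ⇒ N_floor = 953 N.
μ_min = f / N_floor = 605.3 / 953 = 0.635.

μ_min ≈ 0.635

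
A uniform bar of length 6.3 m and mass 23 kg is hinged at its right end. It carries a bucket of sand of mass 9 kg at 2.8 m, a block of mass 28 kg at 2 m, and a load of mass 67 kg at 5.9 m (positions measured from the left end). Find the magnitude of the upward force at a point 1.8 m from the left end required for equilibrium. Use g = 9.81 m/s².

F ≈ 548 N

Choose the right end as the axis so the unknown pivot reaction has zero arm there.
Beam weight: 23 × 9.81 = 225.6 N down at 3.15 m → arm 3.15 m, τ = 225.6 × 3.15 = 710.6 N·m counterclockwise.
Bucket of sand: 9 × 9.81 = 88.29 N down at 2.8 m → arm 3.5 m, τ = 88.29 × 3.5 = 309 N·m counterclockwise.
Block: 28 × 9.81 = 274.7 N down at 2 m → arm 4.3 m, τ = 274.7 × 4.3 = 1181 N·m counterclockwise.
Load: 67 × 9.81 = 657.3 N down at 5.9 m → arm 0.4 m, τ = 657.3 × 0.4 = 262.9 N·m counterclockwise.
Net moment of the loads = 2464 N·m counterclockwise.
The upward force F acts at a point 1.8 m from the left end, arm 4.5 m, giving F × 4.5 clockwise.
Balancing moments: F × 4.5 = 2464, giving F = 2464 / 4.5 = 548 N.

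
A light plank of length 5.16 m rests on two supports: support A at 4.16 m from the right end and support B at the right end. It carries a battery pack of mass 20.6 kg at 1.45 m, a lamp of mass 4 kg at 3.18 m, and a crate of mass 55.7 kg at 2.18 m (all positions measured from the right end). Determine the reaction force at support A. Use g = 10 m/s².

Sum moments about support B (its reaction then has zero moment arm).
Battery pack: 20.6 × 10 = 206 N down at 1.45 m → arm 1.45 m, τ = 206 × 1.45 = 298.7 N·m counterclockwise.
Lamp: 4 × 10 = 40 N down at 3.18 m → arm 3.18 m, τ = 40 × 3.18 = 127.2 N·m counterclockwise.
Crate: 55.7 × 10 = 557 N down at 2.18 m → arm 2.18 m, τ = 557 × 2.18 = 1214 N·m counterclockwise.
Net load moment about support B = 1640 N·m counterclockwise.
Reaction R at support A is upward at 4.16 m, arm 4.16 m → moment R × 4.16 clockwise.
For rotational equilibrium, R × 4.16 = 1640, so R = 394 N.

R_A ≈ 394 N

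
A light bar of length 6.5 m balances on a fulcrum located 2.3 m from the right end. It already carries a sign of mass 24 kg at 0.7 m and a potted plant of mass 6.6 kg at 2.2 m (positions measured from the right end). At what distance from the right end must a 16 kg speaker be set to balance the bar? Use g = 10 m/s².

x ≈ 4.74 m from the right end

Take moments about the fulcrum (at 2.3 m from the right end).
Sign: 24 × 10 = 240 N down at 0.7 m → arm 1.6 m, τ = 240 × 1.6 = 384 N·m clockwise.
Potted plant: 6.6 × 10 = 66 N down at 2.2 m → arm 0.1 m, τ = 66 × 0.1 = 6.6 N·m clockwise.
Net moment of existing loads = 390.6 N·m clockwise.
The speaker weighs 16 × 10 = 160 N and must supply an equal counterclockwise moment, so its lever arm about the fulcrum is 390.6 / 160 = 2.44 m.
That puts it at 2.3 + 2.44 = 4.74 m from the right end.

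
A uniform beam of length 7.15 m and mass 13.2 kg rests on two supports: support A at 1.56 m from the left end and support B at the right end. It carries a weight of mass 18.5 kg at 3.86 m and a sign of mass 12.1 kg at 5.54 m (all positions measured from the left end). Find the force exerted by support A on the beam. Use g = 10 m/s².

R_A ≈ 228 N

Sum moments about support B (its reaction then has zero moment arm).
Beam weight: 13.2 × 10 = 132 N down at 3.575 m → arm 3.575 m, τ = 132 × 3.575 = 471.9 N·m counterclockwise.
Weight: 18.5 × 10 = 185 N down at 3.86 m → arm 3.29 m, τ = 185 × 3.29 = 608.6 N·m counterclockwise.
Sign: 12.1 × 10 = 121 N down at 5.54 m → arm 1.61 m, τ = 121 × 1.61 = 194.8 N·m counterclockwise.
Net load moment about support B = 1275 N·m counterclockwise.
Reaction R at support A is upward at 1.56 m, arm 5.59 m → moment R × 5.59 clockwise.
Setting net torque to zero: R × 5.59 = 1275 → R = 228 N.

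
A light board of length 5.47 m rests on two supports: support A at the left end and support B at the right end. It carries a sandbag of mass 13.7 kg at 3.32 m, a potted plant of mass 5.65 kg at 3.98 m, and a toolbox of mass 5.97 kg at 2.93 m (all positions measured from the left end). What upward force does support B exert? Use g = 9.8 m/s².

Taking torques about support A:
Sandbag: 13.7 × 9.8 = 134.3 N down at 3.32 m → arm 3.32 m, τ = 134.3 × 3.32 = 445.9 N·m clockwise.
Potted plant: 5.65 × 9.8 = 55.37 N down at 3.98 m → arm 3.98 m, τ = 55.37 × 3.98 = 220.4 N·m clockwise.
Toolbox: 5.97 × 9.8 = 58.51 N down at 2.93 m → arm 2.93 m, τ = 58.51 × 2.93 = 171.4 N·m clockwise.
Net load moment about support A = 837.7 N·m clockwise.
Reaction R at support B is upward at 5.47 m, arm 5.47 m → moment R × 5.47 counterclockwise.
Στ = 0 ⇒ R × 5.47 = 837.7 ⇒ R = 153 N.

R_B ≈ 153 N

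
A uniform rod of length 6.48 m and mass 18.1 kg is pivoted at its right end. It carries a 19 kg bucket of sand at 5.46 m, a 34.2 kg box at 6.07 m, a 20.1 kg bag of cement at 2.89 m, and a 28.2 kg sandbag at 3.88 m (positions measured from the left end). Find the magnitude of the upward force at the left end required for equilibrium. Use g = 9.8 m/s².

F ≈ 359 N

Take moments about the right end.
Beam weight: 18.1 × 9.8 = 177.4 N down at 3.24 m → arm 3.24 m, τ = 177.4 × 3.24 = 574.8 N·m counterclockwise.
Bucket of sand: 19 × 9.8 = 186.2 N down at 5.46 m → arm 1.02 m, τ = 186.2 × 1.02 = 189.9 N·m counterclockwise.
Box: 34.2 × 9.8 = 335.2 N down at 6.07 m → arm 0.41 m, τ = 335.2 × 0.41 = 137.4 N·m counterclockwise.
Bag of cement: 20.1 × 9.8 = 197 N down at 2.89 m → arm 3.59 m, τ = 197 × 3.59 = 707.2 N·m counterclockwise.
Sandbag: 28.2 × 9.8 = 276.4 N down at 3.88 m → arm 2.6 m, τ = 276.4 × 2.6 = 718.6 N·m counterclockwise.
Net moment of the loads = 2328 N·m counterclockwise.
The upward force F acts at the left end, arm 6.48 m, giving F × 6.48 clockwise.
Setting net torque to zero: F × 6.48 = 2328 → F = 2328 / 6.48 = 359 N.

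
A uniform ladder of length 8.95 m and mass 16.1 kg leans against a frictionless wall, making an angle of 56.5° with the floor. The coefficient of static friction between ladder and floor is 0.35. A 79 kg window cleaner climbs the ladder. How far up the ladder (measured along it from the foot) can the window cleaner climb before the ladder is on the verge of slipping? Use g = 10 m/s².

d ≈ 4.79 m

Take moments about the foot of the ladder.
Ladder weight 16.1×10 = 161 N acts at 4.475 m along the ladder; its horizontal arm is 4.475·cos56.5° = 2.47 m → τ = 397.7 N·m clockwise.
Window cleaner weight 79×10 = 790 N at distance d → arm d·cos56.5° → τ = 790·d·0.5519 clockwise.
Wall normal N at the top has arm L sinθ = 7.463 m counterclockwise, so Στ = 0 gives N·7.463 = 397.7 + 436·d.
ΣFy = 0 ⇒ N_floor = 951 N, so the maximum friction is μ_s·N_floor = 0.35×951 = 332.8 N. ΣFx = 0 ⇒ N_wall = f, so at the slipping point N = 332.8 N.
Substituting: 332.8×7.463 = 397.7 + 436·d ⇒ d = (2484 − 397.7) / 436 = 4.79 m.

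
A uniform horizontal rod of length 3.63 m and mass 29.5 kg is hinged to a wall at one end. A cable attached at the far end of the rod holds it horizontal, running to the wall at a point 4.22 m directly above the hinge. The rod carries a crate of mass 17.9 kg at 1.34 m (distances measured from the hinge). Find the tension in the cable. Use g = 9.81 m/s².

T ≈ 276 N

About the hinge:
Beam weight: 29.5 × 9.81 = 289.4 N down at 1.815 m → arm 1.815 m, τ = 289.4 × 1.815 = 525.3 N·m clockwise.
Crate: 17.9 × 9.81 = 175.6 N down at 1.34 m → arm 1.34 m, τ = 175.6 × 1.34 = 235.3 N·m clockwise.
Total clockwise load moment = 760.6 N·m.
The cable tension T acts at 3.63 m; only its component perpendicular to the rod, T sinθ, produces torque. sinθ = h/√(h²+d²) = 4.22/√(4.22²+3.63²) = 0.7581.
Balancing moments: T × 3.63 × 0.7581 = 760.6, giving T = 760.6 / 2.752 = 276 N.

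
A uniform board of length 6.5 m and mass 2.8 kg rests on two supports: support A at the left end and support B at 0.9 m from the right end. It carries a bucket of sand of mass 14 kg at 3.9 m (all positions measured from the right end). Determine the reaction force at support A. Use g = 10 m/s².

Take moments about support B.
Beam weight: 2.8 × 10 = 28 N down at 3.25 m → arm 2.35 m, τ = 28 × 2.35 = 65.8 N·m counterclockwise.
Bucket of sand: 14 × 10 = 140 N down at 3.9 m → arm 3 m, τ = 140 × 3 = 420 N·m counterclockwise.
Net load moment about support B = 485.8 N·m counterclockwise.
Reaction R at support A is upward at 6.5 m, arm 5.6 m → moment R × 5.6 clockwise.
Balancing moments: R × 5.6 = 485.8, giving R = 86.8 N.

R_A ≈ 86.8 N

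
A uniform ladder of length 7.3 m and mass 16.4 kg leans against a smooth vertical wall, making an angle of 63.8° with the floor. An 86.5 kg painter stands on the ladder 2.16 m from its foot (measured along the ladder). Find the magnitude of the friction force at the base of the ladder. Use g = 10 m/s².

Take moments about the foot of the ladder.
Ladder weight 16.4×10 = 164 N acts at 3.65 m along the ladder; its horizontal arm is 3.65·cos63.8° = 1.611 m → τ = 264.2 N·m clockwise.
Painter: 86.5×10 = 865 N at 2.16 m → arm 0.9537 m → τ = 825 N·m clockwise.
Wall normal N acts horizontally at the top; its moment arm is the height L sinθ = 7.3·sin63.8° = 6.55 m, counterclockwise.
Στ = 0 ⇒ N × 6.55 = 1089 ⇒ N = 166 N.
ΣFx = 0: friction at the foot balances the wall's push, so f = N_wall = 166 N.

f ≈ 166 N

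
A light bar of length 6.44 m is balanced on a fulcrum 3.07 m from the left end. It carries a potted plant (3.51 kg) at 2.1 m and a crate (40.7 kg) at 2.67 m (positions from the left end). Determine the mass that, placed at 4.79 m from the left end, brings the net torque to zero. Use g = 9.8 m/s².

m ≈ 11.4 kg

Sum moments about the fulcrum (at 3.07 m from the left end) (the support reaction has zero arm there).
Potted plant: 3.51 × 9.8 = 34.4 N down at 2.1 m → arm 0.97 m, τ = 34.4 × 0.97 = 33.37 N·m counterclockwise.
Crate: 40.7 × 9.8 = 398.9 N down at 2.67 m → arm 0.4 m, τ = 398.9 × 0.4 = 159.6 N·m counterclockwise.
Net moment of known loads = 193 N·m counterclockwise.
An unknown mass m at 4.79 m has arm 1.72 m; its moment is m·g·1.72 clockwise.
Στ = 0 ⇒ m × 9.8 × 1.72 = 193 ⇒ m = 193 / (9.8 × 1.72) = 11.4 kg.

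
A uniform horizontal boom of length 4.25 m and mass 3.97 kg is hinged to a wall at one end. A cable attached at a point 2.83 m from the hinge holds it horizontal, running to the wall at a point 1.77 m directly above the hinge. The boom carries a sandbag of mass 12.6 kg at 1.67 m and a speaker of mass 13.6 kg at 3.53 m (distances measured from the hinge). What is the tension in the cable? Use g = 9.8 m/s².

About the hinge:
Beam weight: 3.97 × 9.8 = 38.91 N down at 2.125 m → arm 2.125 m, τ = 38.91 × 2.125 = 82.68 N·m clockwise.
Sandbag: 12.6 × 9.8 = 123.5 N down at 1.67 m → arm 1.67 m, τ = 123.5 × 1.67 = 206.2 N·m clockwise.
Speaker: 13.6 × 9.8 = 133.3 N down at 3.53 m → arm 3.53 m, τ = 133.3 × 3.53 = 470.5 N·m clockwise.
Total clockwise load moment = 759.4 N·m.
The cable tension T acts at 2.83 m; only its component perpendicular to the boom, T sinθ, produces torque. sinθ = h/√(h²+d²) = 1.77/√(1.77²+2.83²) = 0.5303.
Setting net torque to zero: T × 2.83 × 0.5303 = 759.4 → T = 759.4 / 1.501 = 506 N.

T ≈ 506 N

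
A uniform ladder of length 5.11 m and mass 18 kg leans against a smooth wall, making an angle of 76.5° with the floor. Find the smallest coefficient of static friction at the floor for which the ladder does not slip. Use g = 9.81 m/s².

Choose the foot of the ladder as the axis so the floor normal and friction both act there and drop out.
Ladder weight 18×9.81 = 176.6 N acts at 2.555 m along the ladder; its horizontal arm is 2.555·cos76.5° = 0.5965 m → τ = 105.3 N·m clockwise.
Wall normal N acts horizontally at the top; its moment arm is the height L sinθ = 5.11·sin76.5° = 4.969 m, counterclockwise.
Στ = 0 ⇒ N × 4.969 = 105.3 ⇒ N = 21.19 N.
ΣFx = 0 ⇒ f = N_wall = 21.19 N. ΣFy = 0 ⇒ N_floor = 176.6 N.
μ_min = f / N_floor = 21.19 / 176.6 = 0.12.

μ_min ≈ 0.12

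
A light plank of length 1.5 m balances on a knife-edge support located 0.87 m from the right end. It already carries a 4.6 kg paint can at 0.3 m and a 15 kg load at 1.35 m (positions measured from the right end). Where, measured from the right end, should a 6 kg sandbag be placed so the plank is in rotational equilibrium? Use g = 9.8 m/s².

Choose the knife-edge support (at 0.87 m from the right end) as the axis so the support reaction has zero arm there.
Paint can: 4.6 × 9.8 = 45.08 N down at 0.3 m → arm 0.57 m, τ = 45.08 × 0.57 = 25.7 N·m clockwise.
Load: 15 × 9.8 = 147 N down at 1.35 m → arm 0.48 m, τ = 147 × 0.48 = 70.56 N·m counterclockwise.
Net moment of existing loads = 44.86 N·m counterclockwise.
The sandbag weighs 6 × 9.8 = 58.8 N and must supply an equal clockwise moment, so its lever arm about the knife-edge support is 44.86 / 58.8 = 0.763 m.
That puts it at 0.87 − 0.763 = 0.107 m from the right end.

x ≈ 0.107 m from the right end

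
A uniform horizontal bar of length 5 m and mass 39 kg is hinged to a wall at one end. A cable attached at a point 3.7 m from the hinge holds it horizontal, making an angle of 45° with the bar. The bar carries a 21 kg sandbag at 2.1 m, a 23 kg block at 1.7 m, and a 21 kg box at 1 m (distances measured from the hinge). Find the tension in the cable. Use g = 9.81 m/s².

T ≈ 756 N

Taking torques about the hinge:
Beam weight: 39 × 9.81 = 382.6 N down at 2.5 m → arm 2.5 m, τ = 382.6 × 2.5 = 956.5 N·m clockwise.
Sandbag: 21 × 9.81 = 206 N down at 2.1 m → arm 2.1 m, τ = 206 × 2.1 = 432.6 N·m clockwise.
Block: 23 × 9.81 = 225.6 N down at 1.7 m → arm 1.7 m, τ = 225.6 × 1.7 = 383.5 N·m clockwise.
Box: 21 × 9.81 = 206 N down at 1 m → arm 1 m, τ = 206 × 1 = 206 N·m clockwise.
Total clockwise load moment = 1979 N·m.
The cable tension T acts at 3.7 m; only its component perpendicular to the bar, T sinθ, produces torque. sin 45° = 0.7071.
Balancing moments: T × 3.7 × 0.7071 = 1979, giving T = 1979 / 2.616 = 756 N.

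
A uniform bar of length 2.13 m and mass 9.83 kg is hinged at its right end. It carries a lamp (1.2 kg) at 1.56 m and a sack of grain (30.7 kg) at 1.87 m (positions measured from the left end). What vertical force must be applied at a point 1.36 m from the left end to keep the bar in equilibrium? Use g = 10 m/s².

F ≈ 249 N

Choose the right end as the axis so the unknown pivot reaction has zero arm there.
Beam weight: 9.83 × 10 = 98.3 N down at 1.065 m → arm 1.065 m, τ = 98.3 × 1.065 = 104.7 N·m counterclockwise.
Lamp: 1.2 × 10 = 12 N down at 1.56 m → arm 0.57 m, τ = 12 × 0.57 = 6.84 N·m counterclockwise.
Sack of grain: 30.7 × 10 = 307 N down at 1.87 m → arm 0.26 m, τ = 307 × 0.26 = 79.82 N·m counterclockwise.
Net moment of the loads = 191.4 N·m counterclockwise.
The upward force F acts at a point 1.36 m from the left end, arm 0.77 m, giving F × 0.77 clockwise.
For rotational equilibrium, F × 0.77 = 191.4, so F = 191.4 / 0.77 = 249 N.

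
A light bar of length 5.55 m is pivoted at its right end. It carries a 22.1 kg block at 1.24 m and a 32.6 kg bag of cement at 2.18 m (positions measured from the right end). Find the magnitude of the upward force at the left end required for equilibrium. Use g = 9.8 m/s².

Taking torques about the right end:
Block: 22.1 × 9.8 = 216.6 N down at 1.24 m → arm 1.24 m, τ = 216.6 × 1.24 = 268.6 N·m counterclockwise.
Bag of cement: 32.6 × 9.8 = 319.5 N down at 2.18 m → arm 2.18 m, τ = 319.5 × 2.18 = 696.5 N·m counterclockwise.
Net moment of the loads = 965.1 N·m counterclockwise.
The upward force F acts at the left end, arm 5.55 m, giving F × 5.55 clockwise.
For rotational equilibrium, F × 5.55 = 965.1, so F = 965.1 / 5.55 = 174 N.

F ≈ 174 N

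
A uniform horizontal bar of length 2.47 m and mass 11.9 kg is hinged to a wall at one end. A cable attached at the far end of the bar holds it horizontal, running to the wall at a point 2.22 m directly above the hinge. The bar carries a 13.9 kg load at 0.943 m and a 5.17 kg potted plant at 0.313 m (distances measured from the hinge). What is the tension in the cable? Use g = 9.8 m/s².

T ≈ 175 N

About the hinge:
Beam weight: 11.9 × 9.8 = 116.6 N down at 1.235 m → arm 1.235 m, τ = 116.6 × 1.235 = 144 N·m clockwise.
Load: 13.9 × 9.8 = 136.2 N down at 0.943 m → arm 0.943 m, τ = 136.2 × 0.943 = 128.4 N·m clockwise.
Potted plant: 5.17 × 9.8 = 50.67 N down at 0.313 m → arm 0.313 m, τ = 50.67 × 0.313 = 15.86 N·m clockwise.
Total clockwise load moment = 288.3 N·m.
The cable tension T acts at 2.47 m; only its component perpendicular to the bar, T sinθ, produces torque. sinθ = h/√(h²+d²) = 2.22/√(2.22²+2.47²) = 0.6685.
Setting net torque to zero: T × 2.47 × 0.6685 = 288.3 → T = 288.3 / 1.651 = 175 N.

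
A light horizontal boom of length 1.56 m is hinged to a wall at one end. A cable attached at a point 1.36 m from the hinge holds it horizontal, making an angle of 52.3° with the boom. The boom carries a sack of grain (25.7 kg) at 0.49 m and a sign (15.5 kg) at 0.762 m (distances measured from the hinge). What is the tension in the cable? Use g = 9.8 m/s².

Choose the hinge as the axis so the unknown hinge reaction has zero arm there.
Sack of grain: 25.7 × 9.8 = 251.9 N down at 0.49 m → arm 0.49 m, τ = 251.9 × 0.49 = 123.4 N·m clockwise.
Sign: 15.5 × 9.8 = 151.9 N down at 0.762 m → arm 0.762 m, τ = 151.9 × 0.762 = 115.7 N·m clockwise.
Total clockwise load moment = 239.1 N·m.
The cable tension T acts at 1.36 m; only its component perpendicular to the boom, T sinθ, produces torque. sin 52.3° = 0.7912.
Balancing moments: T × 1.36 × 0.7912 = 239.1, giving T = 239.1 / 1.076 = 222 N.

T ≈ 222 N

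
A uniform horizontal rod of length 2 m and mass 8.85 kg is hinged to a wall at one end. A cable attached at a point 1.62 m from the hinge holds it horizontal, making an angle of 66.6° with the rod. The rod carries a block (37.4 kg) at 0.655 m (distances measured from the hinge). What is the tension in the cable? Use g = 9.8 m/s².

Choose the hinge as the axis so the unknown hinge reaction has zero arm there.
Beam weight: 8.85 × 9.8 = 86.73 N down at 1 m → arm 1 m, τ = 86.73 × 1 = 86.73 N·m clockwise.
Block: 37.4 × 9.8 = 366.5 N down at 0.655 m → arm 0.655 m, τ = 366.5 × 0.655 = 240.1 N·m clockwise.
Total clockwise load moment = 326.8 N·m.
The cable tension T acts at 1.62 m; only its component perpendicular to the rod, T sinθ, produces torque. sin 66.6° = 0.9178.
For rotational equilibrium, T × 1.62 × 0.9178 = 326.8, so T = 326.8 / 1.487 = 220 N.

T ≈ 220 N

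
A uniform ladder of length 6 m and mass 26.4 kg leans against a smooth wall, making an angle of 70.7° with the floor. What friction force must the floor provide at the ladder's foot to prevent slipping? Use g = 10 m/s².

About the foot of the ladder:
Ladder weight 26.4×10 = 264 N acts at 3 m along the ladder; its horizontal arm is 3·cos70.7° = 0.9915 m → τ = 261.8 N·m clockwise.
Wall normal N acts horizontally at the top; its moment arm is the height L sinθ = 6·sin70.7° = 5.663 m, counterclockwise.
Setting net torque to zero: N × 5.663 = 261.8 → N = 46.2 N.
ΣFx = 0: friction at the foot balances the wall's push, so f = N_wall = 46.2 N.

f ≈ 46.2 N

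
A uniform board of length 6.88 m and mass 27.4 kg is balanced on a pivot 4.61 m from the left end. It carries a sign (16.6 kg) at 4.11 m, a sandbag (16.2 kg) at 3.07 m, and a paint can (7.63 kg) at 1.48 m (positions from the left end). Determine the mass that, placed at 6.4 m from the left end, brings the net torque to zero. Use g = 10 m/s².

Take moments about the pivot (at 4.61 m from the left end).
Beam weight: 27.4 × 10 = 274 N down at 3.44 m → arm 1.17 m, τ = 274 × 1.17 = 320.6 N·m counterclockwise.
Sign: 16.6 × 10 = 166 N down at 4.11 m → arm 0.5 m, τ = 166 × 0.5 = 83 N·m counterclockwise.
Sandbag: 16.2 × 10 = 162 N down at 3.07 m → arm 1.54 m, τ = 162 × 1.54 = 249.5 N·m counterclockwise.
Paint can: 7.63 × 10 = 76.3 N down at 1.48 m → arm 3.13 m, τ = 76.3 × 3.13 = 238.8 N·m counterclockwise.
Net moment of known loads = 891.9 N·m counterclockwise.
An unknown mass m at 6.4 m has arm 1.79 m; its moment is m·g·1.79 clockwise.
Balancing moments: m × 10 × 1.79 = 891.9, giving m = 891.9 / (10 × 1.79) = 49.8 kg.

m ≈ 49.8 kg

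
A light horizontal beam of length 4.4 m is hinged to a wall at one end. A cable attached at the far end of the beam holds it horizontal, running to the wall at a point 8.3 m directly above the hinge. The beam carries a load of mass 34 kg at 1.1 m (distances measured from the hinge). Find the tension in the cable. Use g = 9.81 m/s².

Sum moments about the hinge (the unknown hinge reaction has zero arm there).
Load: 34 × 9.81 = 333.5 N down at 1.1 m → arm 1.1 m, τ = 333.5 × 1.1 = 366.9 N·m clockwise.
Total clockwise load moment = 366.9 N·m.
The cable tension T acts at 4.4 m; only its component perpendicular to the beam, T sinθ, produces torque. sinθ = h/√(h²+d²) = 8.3/√(8.3²+4.4²) = 0.8835.
Setting net torque to zero: T × 4.4 × 0.8835 = 366.9 → T = 366.9 / 3.887 = 94.4 N.

T ≈ 94.4 N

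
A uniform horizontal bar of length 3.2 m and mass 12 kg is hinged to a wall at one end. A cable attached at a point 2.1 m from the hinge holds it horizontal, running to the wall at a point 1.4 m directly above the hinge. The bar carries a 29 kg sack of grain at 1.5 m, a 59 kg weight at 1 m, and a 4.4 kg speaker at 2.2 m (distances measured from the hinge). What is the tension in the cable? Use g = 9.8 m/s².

Taking torques about the hinge:
Beam weight: 12 × 9.8 = 117.6 N down at 1.6 m → arm 1.6 m, τ = 117.6 × 1.6 = 188.2 N·m clockwise.
Sack of grain: 29 × 9.8 = 284.2 N down at 1.5 m → arm 1.5 m, τ = 284.2 × 1.5 = 426.3 N·m clockwise.
Weight: 59 × 9.8 = 578.2 N down at 1 m → arm 1 m, τ = 578.2 × 1 = 578.2 N·m clockwise.
Speaker: 4.4 × 9.8 = 43.12 N down at 2.2 m → arm 2.2 m, τ = 43.12 × 2.2 = 94.86 N·m clockwise.
Total clockwise load moment = 1288 N·m.
The cable tension T acts at 2.1 m; only its component perpendicular to the bar, T sinθ, produces torque. sinθ = h/√(h²+d²) = 1.4/√(1.4²+2.1²) = 0.5547.
For rotational equilibrium, T × 2.1 × 0.5547 = 1288, so T = 1288 / 1.165 = 1110 N.

T ≈ 1110 N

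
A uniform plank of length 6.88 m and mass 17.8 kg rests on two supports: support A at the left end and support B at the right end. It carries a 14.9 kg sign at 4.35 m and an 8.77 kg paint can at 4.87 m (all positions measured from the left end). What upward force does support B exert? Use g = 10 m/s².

Taking torques about support A:
Beam weight: 17.8 × 10 = 178 N down at 3.44 m → arm 3.44 m, τ = 178 × 3.44 = 612.3 N·m clockwise.
Sign: 14.9 × 10 = 149 N down at 4.35 m → arm 4.35 m, τ = 149 × 4.35 = 648.1 N·m clockwise.
Paint can: 8.77 × 10 = 87.7 N down at 4.87 m → arm 4.87 m, τ = 87.7 × 4.87 = 427.1 N·m clockwise.
Net load moment about support A = 1688 N·m clockwise.
Reaction R at support B is upward at 6.88 m, arm 6.88 m → moment R × 6.88 counterclockwise.
Στ = 0 ⇒ R × 6.88 = 1688 ⇒ R = 245 N.

R_B ≈ 245 N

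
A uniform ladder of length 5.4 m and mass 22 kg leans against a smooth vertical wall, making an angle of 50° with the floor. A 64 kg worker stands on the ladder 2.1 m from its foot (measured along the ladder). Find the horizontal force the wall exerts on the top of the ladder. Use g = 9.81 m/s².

N_wall ≈ 295 N

Take moments about the foot of the ladder.
Ladder weight 22×9.81 = 215.8 N acts at 2.7 m along the ladder; its horizontal arm is 2.7·cos50° = 1.736 m → τ = 374.6 N·m clockwise.
Worker: 64×9.81 = 627.8 N at 2.1 m → arm 1.35 m → τ = 847.5 N·m clockwise.
Wall normal N acts horizontally at the top; its moment arm is the height L sinθ = 5.4·sin50° = 4.137 m, counterclockwise.
Setting net torque to zero: N × 4.137 = 1222 → N = 295 N.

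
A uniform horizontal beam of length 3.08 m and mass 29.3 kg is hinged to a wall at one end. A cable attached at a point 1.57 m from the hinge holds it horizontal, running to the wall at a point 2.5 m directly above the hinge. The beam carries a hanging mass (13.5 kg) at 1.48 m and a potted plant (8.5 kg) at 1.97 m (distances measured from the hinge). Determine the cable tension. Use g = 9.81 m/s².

Choose the hinge as the axis so the unknown hinge reaction has zero arm there.
Beam weight: 29.3 × 9.81 = 287.4 N down at 1.54 m → arm 1.54 m, τ = 287.4 × 1.54 = 442.6 N·m clockwise.
Hanging mass: 13.5 × 9.81 = 132.4 N down at 1.48 m → arm 1.48 m, τ = 132.4 × 1.48 = 196 N·m clockwise.
Potted plant: 8.5 × 9.81 = 83.39 N down at 1.97 m → arm 1.97 m, τ = 83.39 × 1.97 = 164.3 N·m clockwise.
Total clockwise load moment = 802.9 N·m.
The cable tension T acts at 1.57 m; only its component perpendicular to the beam, T sinθ, produces torque. sinθ = h/√(h²+d²) = 2.5/√(2.5²+1.57²) = 0.8469.
For rotational equilibrium, T × 1.57 × 0.8469 = 802.9, so T = 802.9 / 1.33 = 604 N.

T ≈ 604 N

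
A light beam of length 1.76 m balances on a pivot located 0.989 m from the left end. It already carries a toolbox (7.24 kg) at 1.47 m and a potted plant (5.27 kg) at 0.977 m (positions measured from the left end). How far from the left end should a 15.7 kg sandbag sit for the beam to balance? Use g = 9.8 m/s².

Taking torques about the pivot (at 0.989 m from the left end):
Toolbox: 7.24 × 9.8 = 70.95 N down at 1.47 m → arm 0.481 m, τ = 70.95 × 0.481 = 34.13 N·m clockwise.
Potted plant: 5.27 × 9.8 = 51.65 N down at 0.977 m → arm 0.012 m, τ = 51.65 × 0.012 = 0.6198 N·m counterclockwise.
Net moment of existing loads = 33.51 N·m clockwise.
The sandbag weighs 15.7 × 9.8 = 153.9 N and must supply an equal counterclockwise moment, so its lever arm about the pivot is 33.51 / 153.9 = 0.218 m.
That puts it at 0.989 − 0.218 = 0.771 m from the left end.

x ≈ 0.771 m from the left end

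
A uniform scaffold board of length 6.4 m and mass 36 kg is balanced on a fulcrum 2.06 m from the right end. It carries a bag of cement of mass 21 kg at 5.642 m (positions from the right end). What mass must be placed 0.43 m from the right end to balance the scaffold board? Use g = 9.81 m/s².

Taking torques about the fulcrum (at 2.06 m from the right end):
Beam weight: 36 × 9.81 = 353.2 N down at 3.2 m → arm 1.14 m, τ = 353.2 × 1.14 = 402.6 N·m counterclockwise.
Bag of cement: 21 × 9.81 = 206 N down at 5.642 m → arm 3.582 m, τ = 206 × 3.582 = 737.9 N·m counterclockwise.
Net moment of known loads = 1140 N·m counterclockwise.
An unknown mass m at 0.43 m has arm 1.63 m; its moment is m·g·1.63 clockwise.
Στ = 0 ⇒ m × 9.81 × 1.63 = 1140 ⇒ m = 1140 / (9.81 × 1.63) = 71.3 kg.

m ≈ 71.3 kg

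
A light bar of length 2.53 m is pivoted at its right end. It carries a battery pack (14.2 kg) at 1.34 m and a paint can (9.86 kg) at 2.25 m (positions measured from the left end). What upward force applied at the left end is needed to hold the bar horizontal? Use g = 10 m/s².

About the right end:
Battery pack: 14.2 × 10 = 142 N down at 1.34 m → arm 1.19 m, τ = 142 × 1.19 = 169 N·m counterclockwise.
Paint can: 9.86 × 10 = 98.6 N down at 2.25 m → arm 0.28 m, τ = 98.6 × 0.28 = 27.61 N·m counterclockwise.
Net moment of the loads = 196.6 N·m counterclockwise.
The upward force F acts at the left end, arm 2.53 m, giving F × 2.53 clockwise.
Balancing moments: F × 2.53 = 196.6, giving F = 196.6 / 2.53 = 77.7 N.

F ≈ 77.7 N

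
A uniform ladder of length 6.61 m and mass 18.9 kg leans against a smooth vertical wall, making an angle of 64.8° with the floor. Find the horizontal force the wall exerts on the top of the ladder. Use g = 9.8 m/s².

Choose the foot of the ladder as the axis so the floor normal and friction both act there and drop out.
Ladder weight 18.9×9.8 = 185.2 N acts at 3.305 m along the ladder; its horizontal arm is 3.305·cos64.8° = 1.407 m → τ = 260.6 N·m clockwise.
Wall normal N acts horizontally at the top; its moment arm is the height L sinθ = 6.61·sin64.8° = 5.981 m, counterclockwise.
Στ = 0 ⇒ N × 5.981 = 260.6 ⇒ N = 43.6 N.

N_wall ≈ 43.6 N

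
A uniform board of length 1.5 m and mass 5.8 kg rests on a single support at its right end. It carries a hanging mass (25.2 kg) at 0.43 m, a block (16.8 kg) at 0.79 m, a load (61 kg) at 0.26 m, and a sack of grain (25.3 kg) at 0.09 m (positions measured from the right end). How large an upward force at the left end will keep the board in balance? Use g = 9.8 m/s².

Sum moments about the right end (the unknown pivot reaction has zero arm there).
Beam weight: 5.8 × 9.8 = 56.84 N down at 0.75 m → arm 0.75 m, τ = 56.84 × 0.75 = 42.63 N·m counterclockwise.
Hanging mass: 25.2 × 9.8 = 247 N down at 0.43 m → arm 0.43 m, τ = 247 × 0.43 = 106.2 N·m counterclockwise.
Block: 16.8 × 9.8 = 164.6 N down at 0.79 m → arm 0.79 m, τ = 164.6 × 0.79 = 130 N·m counterclockwise.
Load: 61 × 9.8 = 597.8 N down at 0.26 m → arm 0.26 m, τ = 597.8 × 0.26 = 155.4 N·m counterclockwise.
Sack of grain: 25.3 × 9.8 = 247.9 N down at 0.09 m → arm 0.09 m, τ = 247.9 × 0.09 = 22.31 N·m counterclockwise.
Net moment of the loads = 456.5 N·m counterclockwise.
The upward force F acts at the left end, arm 1.5 m, giving F × 1.5 clockwise.
For rotational equilibrium, F × 1.5 = 456.5, so F = 456.5 / 1.5 = 304 N.

F ≈ 304 N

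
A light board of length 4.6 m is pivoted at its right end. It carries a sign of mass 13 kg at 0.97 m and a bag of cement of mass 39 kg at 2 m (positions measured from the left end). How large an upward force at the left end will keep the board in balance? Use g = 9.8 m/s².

About the right end:
Sign: 13 × 9.8 = 127.4 N down at 0.97 m → arm 3.63 m, τ = 127.4 × 3.63 = 462.5 N·m counterclockwise.
Bag of cement: 39 × 9.8 = 382.2 N down at 2 m → arm 2.6 m, τ = 382.2 × 2.6 = 993.7 N·m counterclockwise.
Net moment of the loads = 1456 N·m counterclockwise.
The upward force F acts at the left end, arm 4.6 m, giving F × 4.6 clockwise.
For rotational equilibrium, F × 4.6 = 1456, so F = 1456 / 4.6 = 317 N.

F ≈ 317 N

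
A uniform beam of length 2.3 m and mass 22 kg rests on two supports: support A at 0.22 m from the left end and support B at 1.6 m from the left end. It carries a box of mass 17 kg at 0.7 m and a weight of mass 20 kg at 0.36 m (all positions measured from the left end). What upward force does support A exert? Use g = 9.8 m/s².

About support B:
Beam weight: 22 × 9.8 = 215.6 N down at 1.15 m → arm 0.45 m, τ = 215.6 × 0.45 = 97.02 N·m counterclockwise.
Box: 17 × 9.8 = 166.6 N down at 0.7 m → arm 0.9 m, τ = 166.6 × 0.9 = 149.9 N·m counterclockwise.
Weight: 20 × 9.8 = 196 N down at 0.36 m → arm 1.24 m, τ = 196 × 1.24 = 243 N·m counterclockwise.
Net load moment about support B = 489.9 N·m counterclockwise.
Reaction R at support A is upward at 0.22 m, arm 1.38 m → moment R × 1.38 clockwise.
For rotational equilibrium, R × 1.38 = 489.9, so R = 355 N.

R_A ≈ 355 N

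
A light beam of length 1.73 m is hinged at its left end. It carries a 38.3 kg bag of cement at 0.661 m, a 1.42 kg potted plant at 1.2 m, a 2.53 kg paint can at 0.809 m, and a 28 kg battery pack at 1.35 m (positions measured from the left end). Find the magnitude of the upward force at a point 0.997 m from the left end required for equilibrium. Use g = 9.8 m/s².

Take moments about the left end.
Bag of cement: 38.3 × 9.8 = 375.3 N down at 0.661 m → arm 0.661 m, τ = 375.3 × 0.661 = 248.1 N·m clockwise.
Potted plant: 1.42 × 9.8 = 13.92 N down at 1.2 m → arm 1.2 m, τ = 13.92 × 1.2 = 16.7 N·m clockwise.
Paint can: 2.53 × 9.8 = 24.79 N down at 0.809 m → arm 0.809 m, τ = 24.79 × 0.809 = 20.06 N·m clockwise.
Battery pack: 28 × 9.8 = 274.4 N down at 1.35 m → arm 1.35 m, τ = 274.4 × 1.35 = 370.4 N·m clockwise.
Net moment of the loads = 655.3 N·m clockwise.
The upward force F acts at a point 0.997 m from the left end, arm 0.997 m, giving F × 0.997 counterclockwise.
Balancing moments: F × 0.997 = 655.3, giving F = 655.3 / 0.997 = 657 N.

F ≈ 657 N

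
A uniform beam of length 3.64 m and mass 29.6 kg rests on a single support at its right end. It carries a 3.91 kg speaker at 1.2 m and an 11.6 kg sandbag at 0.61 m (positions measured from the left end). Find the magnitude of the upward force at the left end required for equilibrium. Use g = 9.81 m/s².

Choose the right end as the axis so the unknown pivot reaction has zero arm there.
Beam weight: 29.6 × 9.81 = 290.4 N down at 1.82 m → arm 1.82 m, τ = 290.4 × 1.82 = 528.5 N·m counterclockwise.
Speaker: 3.91 × 9.81 = 38.36 N down at 1.2 m → arm 2.44 m, τ = 38.36 × 2.44 = 93.6 N·m counterclockwise.
Sandbag: 11.6 × 9.81 = 113.8 N down at 0.61 m → arm 3.03 m, τ = 113.8 × 3.03 = 344.8 N·m counterclockwise.
Net moment of the loads = 966.9 N·m counterclockwise.
The upward force F acts at the left end, arm 3.64 m, giving F × 3.64 clockwise.
Setting net torque to zero: F × 3.64 = 966.9 → F = 966.9 / 3.64 = 266 N.

F ≈ 266 N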